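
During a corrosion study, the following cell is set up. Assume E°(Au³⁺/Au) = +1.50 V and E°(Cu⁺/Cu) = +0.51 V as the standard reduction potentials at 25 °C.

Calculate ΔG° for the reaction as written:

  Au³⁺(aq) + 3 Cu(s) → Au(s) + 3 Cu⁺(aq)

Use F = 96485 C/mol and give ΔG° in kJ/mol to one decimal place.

As written, Au³⁺/Au is reduced (cathode) and Cu⁺/Cu is oxidised (anode), so E°cell = (+1.50) − (+0.51) = +0.99 V.
Balancing electrons gives n = 3.
ΔG° = −nFE° = −(3)(96485)(+0.99) = -286,560 J = -286.6 kJ/mol.

-286.6 kJ/mol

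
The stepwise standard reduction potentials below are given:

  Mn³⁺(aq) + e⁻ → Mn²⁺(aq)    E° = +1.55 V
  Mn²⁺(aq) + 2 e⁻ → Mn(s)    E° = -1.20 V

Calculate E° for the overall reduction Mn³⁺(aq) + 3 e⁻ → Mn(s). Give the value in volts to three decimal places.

Standard free energies of sequential steps add: ΔG°₃ = ΔG°₁ + ΔG°₂, so n₃E°₃ = n₁E°₁ + n₂E°₂.
E°₃ = (1×+1.55 + 2×-1.20) / 3 = (-0.850) / 3 = -0.283 V.
E° values themselves are not directly additive — weighting by electron count is essential.

-0.283 V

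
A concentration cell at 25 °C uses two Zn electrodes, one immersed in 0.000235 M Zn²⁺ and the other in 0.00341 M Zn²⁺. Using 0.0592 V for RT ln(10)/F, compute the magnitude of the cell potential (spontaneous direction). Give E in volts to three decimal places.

For a concentration cell E°cell = 0. The 0.00341 M side is the cathode (reduction is favoured where [Zn²⁺] is higher).
With n = 2, E = −(0.0592/2) log([Zn²⁺]ₐₙ/[Zn²⁺]꜀ₐₜ) = −(0.0592/2) log(0.000235/0.00341) = −(0.0592/2)(-1.162) = +0.034 V.

+0.034 V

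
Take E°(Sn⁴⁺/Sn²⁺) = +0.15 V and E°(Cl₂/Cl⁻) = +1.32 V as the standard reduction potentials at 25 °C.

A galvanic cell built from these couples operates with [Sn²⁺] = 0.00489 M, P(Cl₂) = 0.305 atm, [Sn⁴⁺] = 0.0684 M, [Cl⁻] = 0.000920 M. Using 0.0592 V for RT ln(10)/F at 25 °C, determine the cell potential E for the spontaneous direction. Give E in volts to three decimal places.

Cl₂/Cl⁻ is the cathode (higher E°), Sn⁴⁺/Sn²⁺ the anode: E°cell = +1.32 − (+0.15) = +1.17 V, n = 2.
Overall: Cl₂(g) + Sn²⁺(aq) → 2 Cl⁻(aq) + Sn⁴⁺(aq)
Q = [Cl⁻]^2·[Sn⁴⁺] / (P(Cl₂)·[Sn²⁺]); log Q = -4.411.
E = E° − (0.0592/n) log Q = +1.17 − (0.0592/2)(-4.411) = +1.301 V.

+1.301 V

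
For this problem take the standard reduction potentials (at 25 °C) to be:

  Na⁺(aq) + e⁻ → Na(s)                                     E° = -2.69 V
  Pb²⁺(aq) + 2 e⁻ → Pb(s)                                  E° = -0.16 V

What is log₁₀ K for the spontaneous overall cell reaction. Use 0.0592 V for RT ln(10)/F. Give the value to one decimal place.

85.5

Cathode: Pb²⁺/Pb; anode: Na⁺/Na. E°cell = +2.53 V, n = 2.
log K = nE°cell / 0.0592 = (2)(+2.53) / 0.0592 = 85.5.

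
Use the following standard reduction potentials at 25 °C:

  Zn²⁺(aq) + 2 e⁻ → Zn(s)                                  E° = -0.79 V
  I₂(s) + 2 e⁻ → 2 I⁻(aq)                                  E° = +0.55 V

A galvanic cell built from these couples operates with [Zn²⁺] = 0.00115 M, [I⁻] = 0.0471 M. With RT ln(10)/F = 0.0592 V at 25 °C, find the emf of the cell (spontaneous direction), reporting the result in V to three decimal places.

I₂/I⁻ is the cathode (higher E°), Zn²⁺/Zn the anode: E°cell = +0.55 − (-0.79) = +1.34 V, n = 2.
Overall: I₂(s) + Zn(s) → 2 I⁻(aq) + Zn²⁺(aq)
Q = [I⁻]^2·[Zn²⁺]; log Q = -5.593.
E = E° − (0.0592/n) log Q = +1.34 − (0.0592/2)(-5.593) = +1.506 V.

+1.506 V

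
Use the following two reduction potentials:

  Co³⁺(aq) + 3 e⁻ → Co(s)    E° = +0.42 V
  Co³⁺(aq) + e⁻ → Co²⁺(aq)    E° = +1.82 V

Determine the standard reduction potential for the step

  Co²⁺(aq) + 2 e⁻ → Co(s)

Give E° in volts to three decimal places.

Sequential free energies add, so n₃E°₃ = n₁E°₁ + n₂E°₂.
With n₃ = 3, and the known step contributing 1×(+1.82) V, the unknown satisfies 2·E° = 3×(+0.42) − 1×(+1.82) = -0.560.
E° = -0.560 / 2 = -0.280 V.

-0.280 V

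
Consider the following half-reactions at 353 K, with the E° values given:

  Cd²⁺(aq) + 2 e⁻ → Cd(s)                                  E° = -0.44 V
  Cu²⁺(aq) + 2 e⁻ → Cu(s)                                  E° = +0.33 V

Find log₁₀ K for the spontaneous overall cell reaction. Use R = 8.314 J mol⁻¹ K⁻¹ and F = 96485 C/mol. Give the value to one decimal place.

22.0

Cathode: Cu²⁺/Cu; anode: Cd²⁺/Cd. E°cell = (+0.33) − (-0.44) = +0.77 V, with n = 2.
ΔG° = −nFE° = −RT ln K, so ln K = nFE°/(RT) = (2)(96485)(+0.77) / ((8.314)(353)) = 50.629.
log₁₀ K = 50.629 / ln 10 = 22.0.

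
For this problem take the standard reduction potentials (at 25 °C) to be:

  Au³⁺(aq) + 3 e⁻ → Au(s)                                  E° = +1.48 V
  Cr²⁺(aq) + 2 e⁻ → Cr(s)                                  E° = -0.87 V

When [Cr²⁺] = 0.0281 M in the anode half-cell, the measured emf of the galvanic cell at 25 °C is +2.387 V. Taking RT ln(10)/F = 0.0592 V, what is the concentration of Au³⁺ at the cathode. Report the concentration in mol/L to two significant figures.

0.35 M

Au³⁺/Au is the cathode, Cr²⁺/Cr the anode: E°cell = +2.35 V, n = 6.
Overall reaction: 2 Au³⁺(aq) + 3 Cr(s) → 2 Au(s) + 3 Cr²⁺(aq); Q = [Cr²⁺]^3/[Au³⁺]^2.
From E = E° − (0.0592/n) log Q: log Q = (E° − E)·n/0.0592 = (+2.35 − (+2.387))·6/0.0592 = -3.7500.
So 2·log[Au³⁺] = 3·log(0.0281) − log Q = -4.6539 − (-3.7500) = -0.9039; log[Au³⁺] = -0.9039 / 2 = -0.4520; [Au³⁺] = 10^(-0.4520) ≈ 0.35 M.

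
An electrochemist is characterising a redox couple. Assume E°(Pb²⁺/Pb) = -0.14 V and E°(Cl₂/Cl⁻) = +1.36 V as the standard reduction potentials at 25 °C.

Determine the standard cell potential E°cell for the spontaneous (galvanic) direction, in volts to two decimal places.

+1.50 V

The Cl₂/Cl⁻ couple has the higher reduction potential, so it is the cathode; Pb²⁺/Pb is oxidised at the anode.
E°cell = E°(cathode) − E°(anode) = (+1.36) − (-0.14) = +1.50 V.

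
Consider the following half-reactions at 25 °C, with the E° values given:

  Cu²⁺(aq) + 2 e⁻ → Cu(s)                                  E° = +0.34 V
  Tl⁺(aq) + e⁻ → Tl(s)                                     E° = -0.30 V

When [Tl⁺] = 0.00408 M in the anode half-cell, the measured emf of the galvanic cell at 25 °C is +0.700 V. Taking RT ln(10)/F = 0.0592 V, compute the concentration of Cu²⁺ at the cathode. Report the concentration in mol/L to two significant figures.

Cu²⁺/Cu is the cathode, Tl⁺/Tl the anode: E°cell = +0.64 V, n = 2.
Overall reaction: Cu²⁺(aq) + 2 Tl(s) → Cu(s) + 2 Tl⁺(aq); Q = [Tl⁺]^2/[Cu²⁺]^1.
From E = E° − (0.0592/n) log Q: log Q = (E° − E)·n/0.0592 = (+0.64 − (+0.700))·2/0.0592 = -2.0270.
So 1·log[Cu²⁺] = 2·log(0.00408) − log Q = -4.7787 − (-2.0270) = -2.7517; [Cu²⁺] = 10^(-2.7517) ≈ 0.0018 M.

0.0018 M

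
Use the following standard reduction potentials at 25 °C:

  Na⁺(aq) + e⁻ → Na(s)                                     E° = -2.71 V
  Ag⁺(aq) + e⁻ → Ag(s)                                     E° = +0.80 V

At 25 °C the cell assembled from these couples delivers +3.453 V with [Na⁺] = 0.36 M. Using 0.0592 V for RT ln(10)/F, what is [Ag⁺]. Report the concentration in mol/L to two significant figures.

0.039 M

Ag⁺/Ag is the cathode, Na⁺/Na the anode: E°cell = +3.51 V, n = 1.
Overall reaction: Ag⁺(aq) + Na(s) → Ag(s) + Na⁺(aq); Q = [Na⁺]^1/[Ag⁺]^1.
From E = E° − (0.0592/n) log Q: log Q = (E° − E)·n/0.0592 = (+3.51 − (+3.453))·1/0.0592 = 0.9628.
So 1·log[Ag⁺] = 1·log(0.36) − log Q = -0.4437 − (0.9628) = -1.4065; [Ag⁺] = 10^(-1.4065) ≈ 0.039 M.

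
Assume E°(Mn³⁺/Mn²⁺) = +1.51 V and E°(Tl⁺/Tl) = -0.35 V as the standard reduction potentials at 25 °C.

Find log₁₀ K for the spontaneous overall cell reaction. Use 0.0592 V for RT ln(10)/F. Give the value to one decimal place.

Cathode: Mn³⁺/Mn²⁺; anode: Tl⁺/Tl. E°cell = +1.86 V, n = 1.
log K = nE°cell / 0.0592 = (1)(+1.86) / 0.0592 = 31.4.

31.4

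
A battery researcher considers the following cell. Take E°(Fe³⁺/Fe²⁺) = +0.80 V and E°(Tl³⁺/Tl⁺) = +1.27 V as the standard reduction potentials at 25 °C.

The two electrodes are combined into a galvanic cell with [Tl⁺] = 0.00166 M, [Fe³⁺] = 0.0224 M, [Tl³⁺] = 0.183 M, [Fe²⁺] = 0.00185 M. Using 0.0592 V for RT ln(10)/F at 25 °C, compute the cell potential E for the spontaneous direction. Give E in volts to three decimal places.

Tl³⁺/Tl⁺ is the cathode (higher E°), Fe³⁺/Fe²⁺ the anode: E°cell = +1.27 − (+0.80) = +0.47 V, n = 2.
Overall: Tl³⁺(aq) + 2 Fe²⁺(aq) → Tl⁺(aq) + 2 Fe³⁺(aq)
Q = [Tl⁺]·[Fe³⁺]^2 / ([Tl³⁺]·[Fe²⁺]^2); log Q = 0.124.
E = E° − (0.0592/n) log Q = +0.47 − (0.0592/2)(0.124) = +0.466 V.

+0.466 V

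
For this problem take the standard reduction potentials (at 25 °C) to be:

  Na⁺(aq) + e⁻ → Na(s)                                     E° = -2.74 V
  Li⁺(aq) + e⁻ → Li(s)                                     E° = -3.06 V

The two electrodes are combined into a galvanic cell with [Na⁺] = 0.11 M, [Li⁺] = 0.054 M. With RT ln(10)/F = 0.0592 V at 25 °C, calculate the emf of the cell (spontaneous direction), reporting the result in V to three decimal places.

Na⁺/Na is the cathode (higher E°), Li⁺/Li the anode: E°cell = -2.74 − (-3.06) = +0.32 V, n = 1.
Overall: Na⁺(aq) + Li(s) → Na(s) + Li⁺(aq)
Q = [Li⁺] / ([Na⁺]); log Q = -0.309.
E = E° − (0.0592/n) log Q = +0.32 − (0.0592/1)(-0.309) = +0.338 V.

+0.338 V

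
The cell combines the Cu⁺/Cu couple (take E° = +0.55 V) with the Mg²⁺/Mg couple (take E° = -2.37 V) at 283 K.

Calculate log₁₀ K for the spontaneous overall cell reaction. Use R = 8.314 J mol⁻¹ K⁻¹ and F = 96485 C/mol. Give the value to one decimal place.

104.0

Cathode: Cu⁺/Cu; anode: Mg²⁺/Mg. E°cell = (+0.55) − (-2.37) = +2.92 V, with n = 2.
ΔG° = −nFE° = −RT ln K, so ln K = nFE°/(RT) = (2)(96485)(+2.92) / ((8.314)(283)) = 239.484.
log₁₀ K = 239.484 / ln 10 = 104.0.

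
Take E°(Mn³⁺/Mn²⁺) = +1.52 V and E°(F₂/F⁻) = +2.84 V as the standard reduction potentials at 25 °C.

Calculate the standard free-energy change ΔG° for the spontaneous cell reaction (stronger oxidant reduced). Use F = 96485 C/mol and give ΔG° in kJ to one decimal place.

-254.7 kJ

F₂/F⁻ (E° = +2.84 V) is the cathode; Mn³⁺/Mn²⁺ (E° = +1.52 V) is the anode, so E°cell = +1.32 V.
Balancing electrons gives n = 2 (lcm of 2 and 1).
ΔG° = −nFE° = −(2)(96485)(+1.32) = -254,720 J = -254.7 kJ.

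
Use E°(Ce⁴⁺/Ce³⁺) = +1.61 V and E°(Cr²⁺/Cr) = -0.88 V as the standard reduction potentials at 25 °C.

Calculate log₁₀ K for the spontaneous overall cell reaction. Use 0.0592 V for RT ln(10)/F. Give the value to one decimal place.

84.1

Cathode: Ce⁴⁺/Ce³⁺; anode: Cr²⁺/Cr. E°cell = +2.49 V, n = 2.
log K = nE°cell / 0.0592 = (2)(+2.49) / 0.0592 = 84.1.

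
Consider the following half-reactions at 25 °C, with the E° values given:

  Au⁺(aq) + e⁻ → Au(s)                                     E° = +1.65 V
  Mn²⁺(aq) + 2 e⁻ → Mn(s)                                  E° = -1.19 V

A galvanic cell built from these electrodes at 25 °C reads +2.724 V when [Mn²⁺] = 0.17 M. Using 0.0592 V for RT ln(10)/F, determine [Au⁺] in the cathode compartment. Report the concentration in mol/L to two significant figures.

0.0045 M

Au⁺/Au is the cathode, Mn²⁺/Mn the anode: E°cell = +2.84 V, n = 2.
Overall reaction: 2 Au⁺(aq) + Mn(s) → 2 Au(s) + Mn²⁺(aq); Q = [Mn²⁺]^1/[Au⁺]^2.
From E = E° − (0.0592/n) log Q: log Q = (E° − E)·n/0.0592 = (+2.84 − (+2.724))·2/0.0592 = 3.9189.
So 2·log[Au⁺] = 1·log(0.17) − log Q = -0.7696 − (3.9189) = -4.6885; log[Au⁺] = -4.6885 / 2 = -2.3443; [Au⁺] = 10^(-2.3443) ≈ 0.0045 M.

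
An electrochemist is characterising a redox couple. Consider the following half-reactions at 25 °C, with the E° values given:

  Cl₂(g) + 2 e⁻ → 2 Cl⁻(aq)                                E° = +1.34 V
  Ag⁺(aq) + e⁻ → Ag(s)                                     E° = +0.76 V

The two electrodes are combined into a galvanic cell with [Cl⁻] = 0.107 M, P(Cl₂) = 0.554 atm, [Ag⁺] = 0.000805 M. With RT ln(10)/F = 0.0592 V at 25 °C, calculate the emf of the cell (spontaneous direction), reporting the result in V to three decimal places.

+0.813 V

Cl₂/Cl⁻ is the cathode (higher E°), Ag⁺/Ag the anode: E°cell = +1.34 − (+0.76) = +0.58 V, n = 2.
Overall: Cl₂(g) + 2 Ag(s) → 2 Cl⁻(aq) + 2 Ag⁺(aq)
Q = [Cl⁻]^2·[Ag⁺]^2 / (P(Cl₂)); log Q = -7.873.
E = E° − (0.0592/n) log Q = +0.58 − (0.0592/2)(-7.873) = +0.813 V.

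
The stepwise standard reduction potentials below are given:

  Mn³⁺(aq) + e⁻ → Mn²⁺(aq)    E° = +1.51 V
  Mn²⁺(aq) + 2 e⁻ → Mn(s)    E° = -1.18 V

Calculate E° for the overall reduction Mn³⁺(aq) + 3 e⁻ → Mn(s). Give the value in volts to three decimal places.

-0.283 V

Standard free energies of sequential steps add: ΔG°₃ = ΔG°₁ + ΔG°₂, so n₃E°₃ = n₁E°₁ + n₂E°₂.
E°₃ = (1×+1.51 + 2×-1.18) / 3 = (-0.850) / 3 = -0.283 V.
E° values themselves are not directly additive — weighting by electron count is essential.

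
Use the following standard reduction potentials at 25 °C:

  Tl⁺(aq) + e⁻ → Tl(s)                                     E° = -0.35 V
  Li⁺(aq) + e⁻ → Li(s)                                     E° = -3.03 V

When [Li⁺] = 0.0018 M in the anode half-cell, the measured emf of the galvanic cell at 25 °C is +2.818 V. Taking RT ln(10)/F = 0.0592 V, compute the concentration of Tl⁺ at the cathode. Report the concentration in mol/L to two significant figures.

0.39 M

Tl⁺/Tl is the cathode, Li⁺/Li the anode: E°cell = +2.68 V, n = 1.
Overall reaction: Tl⁺(aq) + Li(s) → Tl(s) + Li⁺(aq); Q = [Li⁺]^1/[Tl⁺]^1.
From E = E° − (0.0592/n) log Q: log Q = (E° − E)·n/0.0592 = (+2.68 − (+2.818))·1/0.0592 = -2.3311.
So 1·log[Tl⁺] = 1·log(0.0018) − log Q = -2.7447 − (-2.3311) = -0.4136; [Tl⁺] = 10^(-0.4136) ≈ 0.39 M.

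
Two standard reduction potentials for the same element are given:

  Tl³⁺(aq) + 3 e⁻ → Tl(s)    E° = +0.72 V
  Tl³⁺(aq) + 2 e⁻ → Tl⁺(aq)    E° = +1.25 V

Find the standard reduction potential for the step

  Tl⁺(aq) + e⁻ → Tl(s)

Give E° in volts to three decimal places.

Sequential free energies add, so n₃E°₃ = n₁E°₁ + n₂E°₂.
With n₃ = 3, and the known step contributing 2×(+1.25) V, the unknown satisfies 1·E° = 3×(+0.72) − 2×(+1.25) = -0.340.
E° = -0.340 / 1 = -0.340 V.

-0.340 V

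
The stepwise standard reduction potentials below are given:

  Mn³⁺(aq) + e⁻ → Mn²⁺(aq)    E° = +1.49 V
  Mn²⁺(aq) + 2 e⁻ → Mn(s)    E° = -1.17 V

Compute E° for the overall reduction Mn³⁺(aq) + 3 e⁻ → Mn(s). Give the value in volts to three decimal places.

-0.283 V

Standard free energies of sequential steps add: ΔG°₃ = ΔG°₁ + ΔG°₂, so n₃E°₃ = n₁E°₁ + n₂E°₂.
E°₃ = (1×+1.49 + 2×-1.17) / 3 = (-0.850) / 3 = -0.283 V.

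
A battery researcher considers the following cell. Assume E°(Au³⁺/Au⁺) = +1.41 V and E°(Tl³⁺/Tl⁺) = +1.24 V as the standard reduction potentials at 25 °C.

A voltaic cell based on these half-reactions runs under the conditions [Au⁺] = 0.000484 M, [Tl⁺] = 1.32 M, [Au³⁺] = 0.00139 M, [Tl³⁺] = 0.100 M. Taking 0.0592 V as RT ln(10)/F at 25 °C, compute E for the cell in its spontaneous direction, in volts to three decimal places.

Au³⁺/Au⁺ is the cathode (higher E°), Tl³⁺/Tl⁺ the anode: E°cell = +1.41 − (+1.24) = +0.17 V, n = 2.
Overall: Au³⁺(aq) + Tl⁺(aq) → Au⁺(aq) + Tl³⁺(aq)
Q = [Au⁺]·[Tl³⁺] / ([Au³⁺]·[Tl⁺]); log Q = -1.579.
E = E° − (0.0592/n) log Q = +0.17 − (0.0592/2)(-1.579) = +0.217 V.

+0.217 V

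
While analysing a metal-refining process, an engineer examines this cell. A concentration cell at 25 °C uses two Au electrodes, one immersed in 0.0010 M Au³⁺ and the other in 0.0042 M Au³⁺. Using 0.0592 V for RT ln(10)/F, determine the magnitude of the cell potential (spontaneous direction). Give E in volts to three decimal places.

For a concentration cell E°cell = 0. The 0.0042 M side is the cathode (reduction is favoured where [Au³⁺] is higher).
With n = 3, E = −(0.0592/3) log([Au³⁺]ₐₙ/[Au³⁺]꜀ₐₜ) = −(0.0592/3) log(0.001/0.0042) = −(0.0592/3)(-0.623) = +0.012 V.

+0.012 V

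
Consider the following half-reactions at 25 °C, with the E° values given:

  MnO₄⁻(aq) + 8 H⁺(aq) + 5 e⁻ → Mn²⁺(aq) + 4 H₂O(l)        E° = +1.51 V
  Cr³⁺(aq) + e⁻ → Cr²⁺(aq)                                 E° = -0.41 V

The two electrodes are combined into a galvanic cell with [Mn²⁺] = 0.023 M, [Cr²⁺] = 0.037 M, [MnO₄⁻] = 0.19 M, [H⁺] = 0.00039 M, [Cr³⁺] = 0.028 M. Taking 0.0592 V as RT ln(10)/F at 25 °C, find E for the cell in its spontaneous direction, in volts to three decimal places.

MnO₄⁻/Mn²⁺ is the cathode (higher E°), Cr³⁺/Cr²⁺ the anode: E°cell = +1.51 − (-0.41) = +1.92 V, n = 5.
Overall: MnO₄⁻(aq) + 8 H⁺(aq) + 5 Cr²⁺(aq) → Mn²⁺(aq) + 4 H₂O(l) + 5 Cr³⁺(aq)
Q = [Mn²⁺]·[Cr³⁺]^5 / ([MnO₄⁻]·[H⁺]^8·[Cr²⁺]^5); log Q = 25.749.
E = E° − (0.0592/n) log Q = +1.92 − (0.0592/5)(25.749) = +1.615 V.

+1.615 V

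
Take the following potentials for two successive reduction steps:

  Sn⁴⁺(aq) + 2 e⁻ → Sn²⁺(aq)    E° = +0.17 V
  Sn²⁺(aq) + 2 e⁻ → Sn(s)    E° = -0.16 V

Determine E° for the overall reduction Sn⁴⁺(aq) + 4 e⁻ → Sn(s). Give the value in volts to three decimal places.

+0.005 V

Adding the free-energy changes (−nFE°) of the two steps gives −n₃FE°₃ = −n₁FE°₁ − n₂FE°₂.
E°₃ = (2×+0.17 + 2×-0.16) / 4 = (+0.020) / 4 = +0.005 V.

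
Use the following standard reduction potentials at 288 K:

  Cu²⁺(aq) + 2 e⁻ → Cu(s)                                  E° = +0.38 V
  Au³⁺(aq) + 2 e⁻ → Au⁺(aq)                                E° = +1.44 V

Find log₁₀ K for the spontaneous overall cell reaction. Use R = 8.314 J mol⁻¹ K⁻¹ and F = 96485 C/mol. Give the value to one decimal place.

37.1

Cathode: Au³⁺/Au⁺; anode: Cu²⁺/Cu. E°cell = (+1.44) − (+0.38) = +1.06 V, with n = 2.
ΔG° = −nFE° = −RT ln K, so ln K = nFE°/(RT) = (2)(96485)(+1.06) / ((8.314)(288)) = 85.427.
log₁₀ K = 85.427 / ln 10 = 37.1.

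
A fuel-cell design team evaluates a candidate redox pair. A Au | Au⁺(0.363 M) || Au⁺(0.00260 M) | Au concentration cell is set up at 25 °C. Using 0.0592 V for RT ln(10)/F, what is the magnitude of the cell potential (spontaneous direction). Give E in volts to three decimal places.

+0.127 V

For a concentration cell E°cell = 0. The 0.363 M side is the cathode (reduction is favoured where [Au⁺] is higher).
With n = 1, E = −(0.0592/1) log([Au⁺]ₐₙ/[Au⁺]꜀ₐₜ) = −(0.0592/1) log(0.0026/0.363) = −(0.0592/1)(-2.145) = +0.127 V.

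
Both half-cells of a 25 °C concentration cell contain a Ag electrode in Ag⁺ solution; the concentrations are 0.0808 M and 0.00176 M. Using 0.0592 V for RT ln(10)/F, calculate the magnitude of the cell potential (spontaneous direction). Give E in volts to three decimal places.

+0.098 V

For a concentration cell E°cell = 0. The 0.0808 M side is the cathode (reduction is favoured where [Ag⁺] is higher).
With n = 1, E = −(0.0592/1) log([Ag⁺]ₐₙ/[Ag⁺]꜀ₐₜ) = −(0.0592/1) log(0.00176/0.0808) = −(0.0592/1)(-1.662) = +0.098 V.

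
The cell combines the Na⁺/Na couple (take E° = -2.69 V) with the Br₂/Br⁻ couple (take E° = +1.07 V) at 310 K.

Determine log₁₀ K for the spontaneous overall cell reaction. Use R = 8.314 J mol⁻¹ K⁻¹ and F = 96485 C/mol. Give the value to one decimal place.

Cathode: Br₂/Br⁻; anode: Na⁺/Na. E°cell = (+1.07) − (-2.69) = +3.76 V, with n = 2.
ΔG° = −nFE° = −RT ln K, so ln K = nFE°/(RT) = (2)(96485)(+3.76) / ((8.314)(310)) = 281.518.
log₁₀ K = 281.518 / ln 10 = 122.3.

122.3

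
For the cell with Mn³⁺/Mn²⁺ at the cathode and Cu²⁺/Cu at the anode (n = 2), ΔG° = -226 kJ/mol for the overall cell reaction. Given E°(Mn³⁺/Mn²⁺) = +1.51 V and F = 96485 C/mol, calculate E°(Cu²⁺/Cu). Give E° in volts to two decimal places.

E°cell = −ΔG°/(nF) = −(-226×10³)/((2)(96485)) = +1.171 V.
Since Mn³⁺/Mn²⁺ is the cathode and Cu²⁺/Cu the anode, E°cell = E°(Mn³⁺/Mn²⁺) − E°(Cu²⁺/Cu).
So E°(Cu²⁺/Cu) = E°(Mn³⁺/Mn²⁺) − E°cell = (+1.51) − (+1.171) = +0.34 V.

+0.34 V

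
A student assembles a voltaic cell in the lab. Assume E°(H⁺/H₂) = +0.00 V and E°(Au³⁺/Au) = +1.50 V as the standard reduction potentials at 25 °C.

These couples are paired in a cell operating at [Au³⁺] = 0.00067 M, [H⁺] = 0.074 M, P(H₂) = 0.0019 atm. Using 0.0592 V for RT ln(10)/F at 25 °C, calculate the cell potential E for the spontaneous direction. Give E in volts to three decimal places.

+1.424 V

Au³⁺/Au is the cathode (higher E°), H⁺/H₂ the anode: E°cell = +1.50 − (+0.00) = +1.50 V, n = 6.
Overall: 2 Au³⁺(aq) + 3 H₂(g) → 2 Au(s) + 6 H⁺(aq)
Q = [H⁺]^6 / ([Au³⁺]^2·P(H₂)^3); log Q = 7.727.
E = E° − (0.0592/n) log Q = +1.50 − (0.0592/6)(7.727) = +1.424 V.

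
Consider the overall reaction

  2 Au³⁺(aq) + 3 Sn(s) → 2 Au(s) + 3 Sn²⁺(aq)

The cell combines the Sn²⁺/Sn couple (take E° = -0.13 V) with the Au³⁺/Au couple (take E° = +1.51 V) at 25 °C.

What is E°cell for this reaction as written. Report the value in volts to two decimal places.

The Au³⁺/Au couple has the higher reduction potential, so it is the cathode; Sn²⁺/Sn is oxidised at the anode.
E°cell = E°(cathode) − E°(anode) = (+1.51) − (-0.13) = +1.64 V.
Since E°cell > 0, the reaction is spontaneous under standard conditions.

+1.64 V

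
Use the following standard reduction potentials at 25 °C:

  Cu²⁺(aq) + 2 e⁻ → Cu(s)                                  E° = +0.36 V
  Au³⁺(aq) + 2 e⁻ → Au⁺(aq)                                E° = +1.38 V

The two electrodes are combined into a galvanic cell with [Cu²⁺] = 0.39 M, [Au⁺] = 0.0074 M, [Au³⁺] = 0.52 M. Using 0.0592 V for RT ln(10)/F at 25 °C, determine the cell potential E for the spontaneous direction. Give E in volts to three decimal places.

Au³⁺/Au⁺ is the cathode (higher E°), Cu²⁺/Cu the anode: E°cell = +1.38 − (+0.36) = +1.02 V, n = 2.
Overall: Au³⁺(aq) + Cu(s) → Au⁺(aq) + Cu²⁺(aq)
Q = [Au⁺]·[Cu²⁺] / ([Au³⁺]); log Q = -2.256.
E = E° − (0.0592/n) log Q = +1.02 − (0.0592/2)(-2.256) = +1.087 V.

+1.087 V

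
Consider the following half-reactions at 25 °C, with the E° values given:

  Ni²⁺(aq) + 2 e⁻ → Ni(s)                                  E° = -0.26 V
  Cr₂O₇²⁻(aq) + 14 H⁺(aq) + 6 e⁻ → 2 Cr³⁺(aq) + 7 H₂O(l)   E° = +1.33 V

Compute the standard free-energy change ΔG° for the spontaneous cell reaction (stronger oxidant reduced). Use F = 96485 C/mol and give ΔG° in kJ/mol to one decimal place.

Cr₂O₇²⁻/Cr³⁺ (E° = +1.33 V) is the cathode; Ni²⁺/Ni (E° = -0.26 V) is the anode, so E°cell = +1.59 V.
Balancing electrons gives n = 6 (lcm of 6 and 2).
ΔG° = −nFE° = −(6)(96485)(+1.59) = -920,467 J = -920.5 kJ/mol.

-920.5 kJ/mol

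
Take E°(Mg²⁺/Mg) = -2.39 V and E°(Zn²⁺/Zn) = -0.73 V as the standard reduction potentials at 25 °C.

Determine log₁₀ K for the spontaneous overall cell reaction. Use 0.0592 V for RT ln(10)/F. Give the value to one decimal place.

Cathode: Zn²⁺/Zn; anode: Mg²⁺/Mg. E°cell = +1.66 V, n = 2.
log K = nE°cell / 0.0592 = (2)(+1.66) / 0.0592 = 56.1.

56.1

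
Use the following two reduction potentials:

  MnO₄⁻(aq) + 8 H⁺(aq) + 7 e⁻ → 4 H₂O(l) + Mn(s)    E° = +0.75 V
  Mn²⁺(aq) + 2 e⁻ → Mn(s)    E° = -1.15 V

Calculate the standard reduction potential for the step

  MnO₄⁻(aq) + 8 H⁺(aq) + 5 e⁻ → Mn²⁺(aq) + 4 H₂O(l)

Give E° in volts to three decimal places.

Sequential free energies add, so n₃E°₃ = n₁E°₁ + n₂E°₂.
With n₃ = 7, and the known step contributing 2×(-1.15) V, the unknown satisfies 5·E° = 7×(+0.75) − 2×(-1.15) = +7.550.
E° = +7.550 / 5 = +1.510 V.

+1.510 V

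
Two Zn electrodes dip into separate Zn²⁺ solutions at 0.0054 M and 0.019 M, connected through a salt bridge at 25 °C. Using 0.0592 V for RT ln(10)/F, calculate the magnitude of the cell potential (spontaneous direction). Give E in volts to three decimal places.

+0.016 V

For a concentration cell E°cell = 0. The 0.019 M side is the cathode (reduction is favoured where [Zn²⁺] is higher).
With n = 2, E = −(0.0592/2) log([Zn²⁺]ₐₙ/[Zn²⁺]꜀ₐₜ) = −(0.0592/2) log(0.0054/0.019) = −(0.0592/2)(-0.546) = +0.016 V.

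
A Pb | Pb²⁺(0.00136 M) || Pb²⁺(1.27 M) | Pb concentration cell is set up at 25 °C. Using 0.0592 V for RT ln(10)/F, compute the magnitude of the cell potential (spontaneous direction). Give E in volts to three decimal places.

+0.088 V

For a concentration cell E°cell = 0. The 1.27 M side is the cathode (reduction is favoured where [Pb²⁺] is higher).
With n = 2, E = −(0.0592/2) log([Pb²⁺]ₐₙ/[Pb²⁺]꜀ₐₜ) = −(0.0592/2) log(0.00136/1.27) = −(0.0592/2)(-2.970) = +0.088 V.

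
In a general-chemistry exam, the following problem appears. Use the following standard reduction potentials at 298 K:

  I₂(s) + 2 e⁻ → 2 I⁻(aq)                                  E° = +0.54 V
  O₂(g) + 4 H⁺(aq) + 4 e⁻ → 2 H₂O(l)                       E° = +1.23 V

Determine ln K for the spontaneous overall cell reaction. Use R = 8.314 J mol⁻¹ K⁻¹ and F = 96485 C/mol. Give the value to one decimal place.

107.5

Cathode: O₂/H₂O; anode: I₂/I⁻. E°cell = (+1.23) − (+0.54) = +0.69 V, with n = 4.
ΔG° = −nFE° = −RT ln K, so ln K = nFE°/(RT) = (4)(96485)(+0.69) / ((8.314)(298)) = 107.484.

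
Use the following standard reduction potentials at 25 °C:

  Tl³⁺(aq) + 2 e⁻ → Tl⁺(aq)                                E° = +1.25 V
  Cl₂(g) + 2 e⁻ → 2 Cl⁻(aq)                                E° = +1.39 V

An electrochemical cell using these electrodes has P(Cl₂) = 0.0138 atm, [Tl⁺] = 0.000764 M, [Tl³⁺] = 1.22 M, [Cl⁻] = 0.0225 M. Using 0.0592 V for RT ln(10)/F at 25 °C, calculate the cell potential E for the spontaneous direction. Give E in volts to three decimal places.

+0.088 V

Cl₂/Cl⁻ is the cathode (higher E°), Tl³⁺/Tl⁺ the anode: E°cell = +1.39 − (+1.25) = +0.14 V, n = 2.
Overall: Cl₂(g) + Tl⁺(aq) → 2 Cl⁻(aq) + Tl³⁺(aq)
Q = [Cl⁻]^2·[Tl³⁺] / (P(Cl₂)·[Tl⁺]); log Q = 1.768.
E = E° − (0.0592/n) log Q = +0.14 − (0.0592/2)(1.768) = +0.088 V.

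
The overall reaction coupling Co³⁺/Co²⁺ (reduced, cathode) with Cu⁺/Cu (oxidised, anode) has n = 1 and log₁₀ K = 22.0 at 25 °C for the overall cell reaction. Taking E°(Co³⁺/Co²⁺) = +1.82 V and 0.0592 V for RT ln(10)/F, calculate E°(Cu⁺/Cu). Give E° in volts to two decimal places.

E°cell = (0.0592/n)·log K = (0.0592/1)(22.0) = +1.302 V.
Since Co³⁺/Co²⁺ is the cathode and Cu⁺/Cu the anode, E°cell = E°(Co³⁺/Co²⁺) − E°(Cu⁺/Cu).
So E°(Cu⁺/Cu) = E°(Co³⁺/Co²⁺) − E°cell = (+1.82) − (+1.302) = +0.52 V.

+0.52 V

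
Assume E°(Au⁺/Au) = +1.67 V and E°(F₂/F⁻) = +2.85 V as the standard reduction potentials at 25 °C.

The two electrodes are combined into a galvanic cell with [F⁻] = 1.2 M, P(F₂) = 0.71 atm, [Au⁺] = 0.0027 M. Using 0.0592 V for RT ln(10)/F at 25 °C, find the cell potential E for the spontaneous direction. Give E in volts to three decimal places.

F₂/F⁻ is the cathode (higher E°), Au⁺/Au the anode: E°cell = +2.85 − (+1.67) = +1.18 V, n = 2.
Overall: F₂(g) + 2 Au(s) → 2 F⁻(aq) + 2 Au⁺(aq)
Q = [F⁻]^2·[Au⁺]^2 / (P(F₂)); log Q = -4.830.
E = E° − (0.0592/n) log Q = +1.18 − (0.0592/2)(-4.830) = +1.323 V.

+1.323 V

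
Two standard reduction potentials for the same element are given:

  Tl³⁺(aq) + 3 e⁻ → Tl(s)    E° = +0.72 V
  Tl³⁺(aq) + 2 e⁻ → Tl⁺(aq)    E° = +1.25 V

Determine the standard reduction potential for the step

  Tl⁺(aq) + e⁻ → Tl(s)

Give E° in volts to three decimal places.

Sequential free energies add, so n₃E°₃ = n₁E°₁ + n₂E°₂.
With n₃ = 3, and the known step contributing 2×(+1.25) V, the unknown satisfies 1·E° = 3×(+0.72) − 2×(+1.25) = -0.340.
E° = -0.340 / 1 = -0.340 V.

-0.340 V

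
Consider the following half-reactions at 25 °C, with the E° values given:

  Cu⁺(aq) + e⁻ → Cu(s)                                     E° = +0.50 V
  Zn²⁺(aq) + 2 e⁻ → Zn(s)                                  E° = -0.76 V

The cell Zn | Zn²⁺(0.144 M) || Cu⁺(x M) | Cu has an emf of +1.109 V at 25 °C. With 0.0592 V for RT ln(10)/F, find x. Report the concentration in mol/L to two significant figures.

0.0011 M

Cu⁺/Cu is the cathode, Zn²⁺/Zn the anode: E°cell = +1.26 V, n = 2.
Overall reaction: 2 Cu⁺(aq) + Zn(s) → 2 Cu(s) + Zn²⁺(aq); Q = [Zn²⁺]^1/[Cu⁺]^2.
From E = E° − (0.0592/n) log Q: log Q = (E° − E)·n/0.0592 = (+1.26 − (+1.109))·2/0.0592 = 5.1014.
So 2·log[Cu⁺] = 1·log(0.144) − log Q = -0.8416 − (5.1014) = -5.9430; log[Cu⁺] = -5.9430 / 2 = -2.9715; [Cu⁺] = 10^(-2.9715) ≈ 0.0011 M.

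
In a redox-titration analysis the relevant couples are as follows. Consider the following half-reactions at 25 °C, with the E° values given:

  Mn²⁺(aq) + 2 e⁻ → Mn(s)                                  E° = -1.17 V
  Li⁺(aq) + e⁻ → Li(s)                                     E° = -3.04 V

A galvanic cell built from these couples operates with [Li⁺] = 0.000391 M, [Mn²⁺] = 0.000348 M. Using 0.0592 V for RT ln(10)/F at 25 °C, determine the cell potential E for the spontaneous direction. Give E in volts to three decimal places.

+1.969 V

Mn²⁺/Mn is the cathode (higher E°), Li⁺/Li the anode: E°cell = -1.17 − (-3.04) = +1.87 V, n = 2.
Overall: Mn²⁺(aq) + 2 Li(s) → Mn(s) + 2 Li⁺(aq)
Q = [Li⁺]^2 / ([Mn²⁺]); log Q = -3.357.
E = E° − (0.0592/n) log Q = +1.87 − (0.0592/2)(-3.357) = +1.969 V.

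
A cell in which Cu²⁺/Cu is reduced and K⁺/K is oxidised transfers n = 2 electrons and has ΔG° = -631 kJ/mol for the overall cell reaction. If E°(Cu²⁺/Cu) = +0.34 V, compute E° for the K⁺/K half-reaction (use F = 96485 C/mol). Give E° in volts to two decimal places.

-2.93 V

E°cell = −ΔG°/(nF) = −(-631×10³)/((2)(96485)) = +3.270 V.
Since Cu²⁺/Cu is the cathode and K⁺/K the anode, E°cell = E°(Cu²⁺/Cu) − E°(K⁺/K).
So E°(K⁺/K) = E°(Cu²⁺/Cu) − E°cell = (+0.34) − (+3.270) = -2.93 V.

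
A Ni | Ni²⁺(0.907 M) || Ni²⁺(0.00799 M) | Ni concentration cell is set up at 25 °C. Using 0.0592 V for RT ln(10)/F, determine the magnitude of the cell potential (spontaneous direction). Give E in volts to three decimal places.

+0.061 V

For a concentration cell E°cell = 0. The 0.907 M side is the cathode (reduction is favoured where [Ni²⁺] is higher).
With n = 2, E = −(0.0592/2) log([Ni²⁺]ₐₙ/[Ni²⁺]꜀ₐₜ) = −(0.0592/2) log(0.00799/0.907) = −(0.0592/2)(-2.055) = +0.061 V.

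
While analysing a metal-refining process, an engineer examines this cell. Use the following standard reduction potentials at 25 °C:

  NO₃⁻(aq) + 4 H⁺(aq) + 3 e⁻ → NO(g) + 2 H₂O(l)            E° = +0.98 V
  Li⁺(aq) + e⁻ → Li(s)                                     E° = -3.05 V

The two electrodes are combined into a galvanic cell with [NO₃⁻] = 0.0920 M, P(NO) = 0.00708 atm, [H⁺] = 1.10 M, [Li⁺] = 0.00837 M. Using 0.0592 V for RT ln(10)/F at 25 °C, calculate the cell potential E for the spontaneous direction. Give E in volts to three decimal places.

NO₃⁻/NO is the cathode (higher E°), Li⁺/Li the anode: E°cell = +0.98 − (-3.05) = +4.03 V, n = 3.
Overall: NO₃⁻(aq) + 4 H⁺(aq) + 3 Li(s) → NO(g) + 2 H₂O(l) + 3 Li⁺(aq)
Q = P(NO)·[Li⁺]^3 / ([NO₃⁻]·[H⁺]^4); log Q = -7.511.
E = E° − (0.0592/n) log Q = +4.03 − (0.0592/3)(-7.511) = +4.178 V.

+4.178 V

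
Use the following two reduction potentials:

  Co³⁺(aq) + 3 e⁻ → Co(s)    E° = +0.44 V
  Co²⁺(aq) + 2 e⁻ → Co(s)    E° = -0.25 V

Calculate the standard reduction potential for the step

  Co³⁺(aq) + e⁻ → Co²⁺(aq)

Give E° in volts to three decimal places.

+1.820 V

Sequential free energies add, so n₃E°₃ = n₁E°₁ + n₂E°₂.
With n₃ = 3, and the known step contributing 2×(-0.25) V, the unknown satisfies 1·E° = 3×(+0.44) − 2×(-0.25) = +1.820.
E° = +1.820 / 1 = +1.820 V.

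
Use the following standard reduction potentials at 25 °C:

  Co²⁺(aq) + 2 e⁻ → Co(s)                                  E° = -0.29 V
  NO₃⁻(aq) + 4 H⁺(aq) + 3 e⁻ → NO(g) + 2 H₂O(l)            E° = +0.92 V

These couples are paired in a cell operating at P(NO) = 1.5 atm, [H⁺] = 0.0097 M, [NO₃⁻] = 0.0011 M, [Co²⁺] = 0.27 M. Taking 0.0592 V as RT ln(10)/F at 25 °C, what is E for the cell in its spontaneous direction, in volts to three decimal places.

NO₃⁻/NO is the cathode (higher E°), Co²⁺/Co the anode: E°cell = +0.92 − (-0.29) = +1.21 V, n = 6.
Overall: 2 NO₃⁻(aq) + 8 H⁺(aq) + 3 Co(s) → 2 NO(g) + 4 H₂O(l) + 3 Co²⁺(aq)
Q = P(NO)^2·[Co²⁺]^3 / ([NO₃⁻]^2·[H⁺]^8); log Q = 20.669.
E = E° − (0.0592/n) log Q = +1.21 − (0.0592/6)(20.669) = +1.006 V.

+1.006 V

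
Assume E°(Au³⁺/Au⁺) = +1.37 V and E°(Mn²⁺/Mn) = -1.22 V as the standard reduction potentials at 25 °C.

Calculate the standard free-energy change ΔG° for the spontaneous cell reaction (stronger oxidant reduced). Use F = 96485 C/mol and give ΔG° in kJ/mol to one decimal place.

-499.8 kJ/mol

Au³⁺/Au⁺ (E° = +1.37 V) is the cathode; Mn²⁺/Mn (E° = -1.22 V) is the anode, so E°cell = +2.59 V.
Balancing electrons gives n = 2 (lcm of 2 and 2).
ΔG° = −nFE° = −(2)(96485)(+2.59) = -499,792 J = -499.8 kJ/mol.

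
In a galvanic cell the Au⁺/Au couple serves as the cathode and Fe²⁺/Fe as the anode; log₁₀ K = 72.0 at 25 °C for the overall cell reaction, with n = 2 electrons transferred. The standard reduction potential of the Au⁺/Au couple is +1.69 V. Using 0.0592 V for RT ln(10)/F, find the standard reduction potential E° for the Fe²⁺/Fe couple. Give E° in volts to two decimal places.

E°cell = (0.0592/n)·log K = (0.0592/2)(72.0) = +2.131 V.
Since Au⁺/Au is the cathode and Fe²⁺/Fe the anode, E°cell = E°(Au⁺/Au) − E°(Fe²⁺/Fe).
So E°(Fe²⁺/Fe) = E°(Au⁺/Au) − E°cell = (+1.69) − (+2.131) = -0.44 V.

-0.44 V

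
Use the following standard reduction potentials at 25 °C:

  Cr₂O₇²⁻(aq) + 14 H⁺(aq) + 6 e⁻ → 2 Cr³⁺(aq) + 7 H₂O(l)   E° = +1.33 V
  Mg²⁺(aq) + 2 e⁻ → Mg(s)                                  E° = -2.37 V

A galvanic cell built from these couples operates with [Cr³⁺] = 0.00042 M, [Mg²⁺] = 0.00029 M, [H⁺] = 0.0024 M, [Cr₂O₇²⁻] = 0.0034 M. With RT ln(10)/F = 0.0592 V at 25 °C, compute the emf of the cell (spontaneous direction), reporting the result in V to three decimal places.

+3.485 V

Cr₂O₇²⁻/Cr³⁺ is the cathode (higher E°), Mg²⁺/Mg the anode: E°cell = +1.33 − (-2.37) = +3.70 V, n = 6.
Overall: Cr₂O₇²⁻(aq) + 14 H⁺(aq) + 3 Mg(s) → 2 Cr³⁺(aq) + 7 H₂O(l) + 3 Mg²⁺(aq)
Q = [Cr³⁺]^2·[Mg²⁺]^3 / ([Cr₂O₇²⁻]·[H⁺]^14); log Q = 21.779.
E = E° − (0.0592/n) log Q = +3.70 − (0.0592/6)(21.779) = +3.485 V.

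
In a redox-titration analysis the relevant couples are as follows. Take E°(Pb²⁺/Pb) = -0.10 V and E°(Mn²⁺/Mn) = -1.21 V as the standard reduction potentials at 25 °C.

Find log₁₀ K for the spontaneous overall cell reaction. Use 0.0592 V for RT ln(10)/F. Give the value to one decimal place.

Cathode: Pb²⁺/Pb; anode: Mn²⁺/Mn. E°cell = +1.11 V, n = 2.
log K = nE°cell / 0.0592 = (2)(+1.11) / 0.0592 = 37.5.

37.5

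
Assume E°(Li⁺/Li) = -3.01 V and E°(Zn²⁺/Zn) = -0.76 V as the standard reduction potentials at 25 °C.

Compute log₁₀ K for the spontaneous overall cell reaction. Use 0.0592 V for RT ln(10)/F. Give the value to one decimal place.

Cathode: Zn²⁺/Zn; anode: Li⁺/Li. E°cell = +2.25 V, n = 2.
log K = nE°cell / 0.0592 = (2)(+2.25) / 0.0592 = 76.0.

76.0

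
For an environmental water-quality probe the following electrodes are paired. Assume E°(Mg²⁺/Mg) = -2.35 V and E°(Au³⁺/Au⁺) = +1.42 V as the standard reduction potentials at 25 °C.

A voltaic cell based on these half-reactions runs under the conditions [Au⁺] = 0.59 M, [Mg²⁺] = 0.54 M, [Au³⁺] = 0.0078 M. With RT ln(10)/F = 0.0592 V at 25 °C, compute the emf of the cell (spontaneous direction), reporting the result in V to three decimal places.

Au³⁺/Au⁺ is the cathode (higher E°), Mg²⁺/Mg the anode: E°cell = +1.42 − (-2.35) = +3.77 V, n = 2.
Overall: Au³⁺(aq) + Mg(s) → Au⁺(aq) + Mg²⁺(aq)
Q = [Au⁺]·[Mg²⁺] / ([Au³⁺]); log Q = 1.611.
E = E° − (0.0592/n) log Q = +3.77 − (0.0592/2)(1.611) = +3.722 V.

+3.722 V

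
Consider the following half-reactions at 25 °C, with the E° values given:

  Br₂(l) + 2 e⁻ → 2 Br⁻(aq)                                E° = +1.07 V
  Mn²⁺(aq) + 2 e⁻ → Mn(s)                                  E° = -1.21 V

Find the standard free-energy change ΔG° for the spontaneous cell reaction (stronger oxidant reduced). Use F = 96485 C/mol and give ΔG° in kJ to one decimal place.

Br₂/Br⁻ (E° = +1.07 V) is the cathode; Mn²⁺/Mn (E° = -1.21 V) is the anode, so E°cell = +2.28 V.
Balancing electrons gives n = 2 (lcm of 2 and 2).
ΔG° = −nFE° = −(2)(96485)(+2.28) = -439,972 J = -440.0 kJ.

-440.0 kJ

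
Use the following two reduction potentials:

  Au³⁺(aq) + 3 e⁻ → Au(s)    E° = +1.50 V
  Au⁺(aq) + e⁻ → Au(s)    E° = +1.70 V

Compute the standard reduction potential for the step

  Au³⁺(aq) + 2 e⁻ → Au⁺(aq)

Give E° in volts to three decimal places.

+1.400 V

Sequential free energies add, so n₃E°₃ = n₁E°₁ + n₂E°₂.
With n₃ = 3, and the known step contributing 1×(+1.70) V, the unknown satisfies 2·E° = 3×(+1.50) − 1×(+1.70) = +2.800.
E° = +2.800 / 2 = +1.400 V.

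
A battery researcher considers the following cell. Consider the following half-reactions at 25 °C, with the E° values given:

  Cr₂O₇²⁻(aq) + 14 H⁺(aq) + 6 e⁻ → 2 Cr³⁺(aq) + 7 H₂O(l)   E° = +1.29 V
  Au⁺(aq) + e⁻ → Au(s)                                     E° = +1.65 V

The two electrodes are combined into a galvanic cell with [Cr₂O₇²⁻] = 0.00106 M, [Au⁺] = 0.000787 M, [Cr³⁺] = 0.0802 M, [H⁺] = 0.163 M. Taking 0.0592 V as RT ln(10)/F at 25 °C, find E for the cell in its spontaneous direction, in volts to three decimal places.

Au⁺/Au is the cathode (higher E°), Cr₂O₇²⁻/Cr³⁺ the anode: E°cell = +1.65 − (+1.29) = +0.36 V, n = 6.
Overall: 6 Au⁺(aq) + 2 Cr³⁺(aq) + 7 H₂O(l) → 6 Au(s) + Cr₂O₇²⁻(aq) + 14 H⁺(aq)
Q = [Cr₂O₇²⁻]·[H⁺]^14 / ([Au⁺]^6·[Cr³⁺]^2); log Q = 6.812.
E = E° − (0.0592/n) log Q = +0.36 − (0.0592/6)(6.812) = +0.293 V.

+0.293 V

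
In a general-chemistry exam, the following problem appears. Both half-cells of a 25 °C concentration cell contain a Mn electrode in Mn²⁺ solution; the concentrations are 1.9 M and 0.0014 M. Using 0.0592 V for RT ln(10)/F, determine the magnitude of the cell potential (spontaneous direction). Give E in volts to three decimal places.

For a concentration cell E°cell = 0. The 1.9 M side is the cathode (reduction is favoured where [Mn²⁺] is higher).
With n = 2, E = −(0.0592/2) log([Mn²⁺]ₐₙ/[Mn²⁺]꜀ₐₜ) = −(0.0592/2) log(0.0014/1.9) = −(0.0592/2)(-3.133) = +0.093 V.

+0.093 V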